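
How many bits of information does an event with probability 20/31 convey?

Information content I(x) = -log₂(p(x))
I = -log₂(20/31) = -log₂(0.6452)
I = 0.6323 bits


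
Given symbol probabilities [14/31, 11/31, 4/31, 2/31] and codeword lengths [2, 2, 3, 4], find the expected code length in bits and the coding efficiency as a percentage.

Average length L = Σ p_i × l_i = 2.2581 bits
Entropy H = 1.6846 bits
Efficiency η = H/L × 100% = 74.60%


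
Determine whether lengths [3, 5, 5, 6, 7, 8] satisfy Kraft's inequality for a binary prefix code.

Kraft inequality: Σ 2^(-l_i) ≤ 1 for prefix-free code
Calculating: 2^(-3) + 2^(-5) + 2^(-5) + 2^(-6) + 2^(-7) + 2^(-8)
= 0.125 + 0.03125 + 0.03125 + 0.015625 + 0.0078125 + 0.00390625
= 0.2148
Since 0.2148 ≤ 1, prefix-free code exists


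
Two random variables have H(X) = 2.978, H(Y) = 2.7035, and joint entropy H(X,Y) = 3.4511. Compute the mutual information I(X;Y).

I(X;Y) = H(X) + H(Y) - H(X,Y)
I(X;Y) = 2.978 + 2.7035 - 3.4511 = 2.2304 bits


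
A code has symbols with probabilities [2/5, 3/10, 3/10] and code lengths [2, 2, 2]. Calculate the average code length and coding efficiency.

Average length L = Σ p_i × l_i = 2.0000 bits
Entropy H = 1.5710 bits
Efficiency η = H/L × 100% = 78.55%


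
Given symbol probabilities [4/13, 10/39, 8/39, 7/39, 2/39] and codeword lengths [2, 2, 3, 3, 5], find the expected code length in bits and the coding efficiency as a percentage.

Average length L = Σ p_i × l_i = 2.5385 bits
Entropy H = 2.1600 bits
Efficiency η = H/L × 100% = 85.09%


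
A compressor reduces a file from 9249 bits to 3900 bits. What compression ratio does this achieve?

Compression ratio = Original / Compressed
= 9249 / 3900 = 2.37:1


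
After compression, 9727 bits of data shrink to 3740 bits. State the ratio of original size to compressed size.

Compression ratio = Original / Compressed
= 9727 / 3740 = 2.60:1


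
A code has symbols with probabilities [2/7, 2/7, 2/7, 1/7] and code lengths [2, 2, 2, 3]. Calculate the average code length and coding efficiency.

Average length L = Σ p_i × l_i = 2.1429 bits
Entropy H = 1.9502 bits
Efficiency η = H/L × 100% = 91.01%


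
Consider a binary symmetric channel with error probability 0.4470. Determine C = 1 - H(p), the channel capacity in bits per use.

For BSC with error probability p:
C = 1 - H(p) where H(p) is binary entropy
H(0.4470) = -0.4470 × log₂(0.4470) - 0.5530 × log₂(0.5530)
H(p) = 0.9919
C = 1 - 0.9919 = 0.0081 bits/use


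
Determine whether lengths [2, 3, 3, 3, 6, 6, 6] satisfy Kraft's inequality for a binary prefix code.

Kraft inequality: Σ 2^(-l_i) ≤ 1 for prefix-free code
Calculating: 2^(-2) + 2^(-3) + 2^(-3) + 2^(-3) + 2^(-6) + 2^(-6) + 2^(-6)
= 0.25 + 0.125 + 0.125 + 0.125 + 0.015625 + 0.015625 + 0.015625
= 0.6719
Since 0.6719 ≤ 1, prefix-free code exists


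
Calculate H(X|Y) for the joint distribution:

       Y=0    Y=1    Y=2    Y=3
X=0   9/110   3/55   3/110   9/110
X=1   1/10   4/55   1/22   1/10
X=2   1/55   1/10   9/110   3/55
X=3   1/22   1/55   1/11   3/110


H(X|Y) = Σ_y p(y) H(X|Y=y)
  p(Y=0) = 27/110, H(X|Y=0) = 1.7848
  p(Y=1) = 27/110, H(X|Y=1) = 1.8081
  p(Y=2) = 27/110, H(X|Y=2) = 1.8618
  p(Y=3) = 29/110, H(X|Y=3) = 1.8632
H(X|Y) = 0.2455×1.7848 + 0.2455×1.8081 + 0.2455×1.8618 + 0.2636×1.8632 = 1.8301 bits


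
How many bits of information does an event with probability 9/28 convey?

Information content I(x) = -log₂(p(x))
I = -log₂(9/28) = -log₂(0.3214)
I = 1.6374 bits


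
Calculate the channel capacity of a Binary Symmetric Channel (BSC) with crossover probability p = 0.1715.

For BSC with error probability p:
C = 1 - H(p) where H(p) is binary entropy
H(0.1715) = -0.1715 × log₂(0.1715) - 0.8285 × log₂(0.8285)
H(p) = 0.6611
C = 1 - 0.6611 = 0.3389 bits/use


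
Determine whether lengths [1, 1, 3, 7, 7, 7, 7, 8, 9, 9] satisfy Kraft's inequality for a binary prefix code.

Kraft inequality: Σ 2^(-l_i) ≤ 1 for prefix-free code
Calculating: 2^(-1) + 2^(-1) + 2^(-3) + 2^(-7) + 2^(-7) + 2^(-7) + 2^(-7) + 2^(-8) + 2^(-9) + 2^(-9)
= 0.5 + 0.5 + 0.125 + 0.0078125 + 0.0078125 + 0.0078125 + 0.0078125 + 0.00390625 + 0.001953125 + 0.001953125
= 1.1641
Since 1.1641 > 1, prefix-free code does not exist


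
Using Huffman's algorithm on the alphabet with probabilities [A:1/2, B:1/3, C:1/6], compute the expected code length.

Huffman tree construction:
Combine smallest probabilities repeatedly
Resulting codes:
  A: 0 (length 1)
  B: 11 (length 2)
  C: 10 (length 2)
Average length = Σ p(s) × length(s) = 1.5000 bits


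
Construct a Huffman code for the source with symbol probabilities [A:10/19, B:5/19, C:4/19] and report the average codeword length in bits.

Huffman tree construction:
Combine smallest probabilities repeatedly
Resulting codes:
  A: 1 (length 1)
  B: 01 (length 2)
  C: 00 (length 2)
Average length = Σ p(s) × length(s) = 1.4737 bits


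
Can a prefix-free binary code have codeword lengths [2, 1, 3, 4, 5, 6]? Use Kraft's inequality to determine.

Kraft inequality: Σ 2^(-l_i) ≤ 1 for prefix-free code
Calculating: 2^(-2) + 2^(-1) + 2^(-3) + 2^(-4) + 2^(-5) + 2^(-6)
= 0.25 + 0.5 + 0.125 + 0.0625 + 0.03125 + 0.015625
= 0.9844
Since 0.9844 ≤ 1, prefix-free code exists


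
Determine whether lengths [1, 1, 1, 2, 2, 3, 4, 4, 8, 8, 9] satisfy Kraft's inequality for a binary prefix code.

Kraft inequality: Σ 2^(-l_i) ≤ 1 for prefix-free code
Calculating: 2^(-1) + 2^(-1) + 2^(-1) + 2^(-2) + 2^(-2) + 2^(-3) + 2^(-4) + 2^(-4) + 2^(-8) + 2^(-8) + 2^(-9)
= 0.5 + 0.5 + 0.5 + 0.25 + 0.25 + 0.125 + 0.0625 + 0.0625 + 0.00390625 + 0.00390625 + 0.001953125
= 2.2598
Since 2.2598 > 1, prefix-free code does not exist


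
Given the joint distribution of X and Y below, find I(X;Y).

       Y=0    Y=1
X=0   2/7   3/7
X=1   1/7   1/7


H(X) = 0.8631, H(Y) = 0.9852, H(X,Y) = 1.8424
I(X;Y) = H(X) + H(Y) - H(X,Y) = 0.0060 bits


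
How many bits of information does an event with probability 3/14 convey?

Information content I(x) = -log₂(p(x))
I = -log₂(3/14) = -log₂(0.2143)
I = 2.2224 bits


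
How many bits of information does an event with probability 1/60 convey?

Information content I(x) = -log₂(p(x))
I = -log₂(1/60) = -log₂(0.0167)
I = 5.9069 bits


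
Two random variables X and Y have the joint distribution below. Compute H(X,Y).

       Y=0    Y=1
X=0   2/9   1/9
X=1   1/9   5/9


H(X,Y) = -Σ p(x,y) log₂ p(x,y)
  p(0,0)=2/9: -0.2222 × log₂(0.2222) = 0.4822
  p(0,1)=1/9: -0.1111 × log₂(0.1111) = 0.3522
  p(1,0)=1/9: -0.1111 × log₂(0.1111) = 0.3522
  p(1,1)=5/9: -0.5556 × log₂(0.5556) = 0.4711
H(X,Y) = 1.6577 bits


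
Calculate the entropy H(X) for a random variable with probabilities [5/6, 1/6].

H(X) = -Σ p(x) log₂ p(x)
  -5/6 × log₂(5/6) = 0.2192
  -1/6 × log₂(1/6) = 0.4308
H(X) = 0.6500 bits


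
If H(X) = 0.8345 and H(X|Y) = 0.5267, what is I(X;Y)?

I(X;Y) = H(X) - H(X|Y)
I(X;Y) = 0.8345 - 0.5267 = 0.3078 bits


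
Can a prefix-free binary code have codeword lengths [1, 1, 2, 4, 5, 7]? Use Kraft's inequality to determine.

Kraft inequality: Σ 2^(-l_i) ≤ 1 for prefix-free code
Calculating: 2^(-1) + 2^(-1) + 2^(-2) + 2^(-4) + 2^(-5) + 2^(-7)
= 0.5 + 0.5 + 0.25 + 0.0625 + 0.03125 + 0.0078125
= 1.3516
Since 1.3516 > 1, prefix-free code does not exist


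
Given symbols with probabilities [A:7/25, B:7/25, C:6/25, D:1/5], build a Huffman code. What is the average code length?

Huffman tree construction:
Combine smallest probabilities repeatedly
Resulting codes:
  A: 10 (length 2)
  B: 11 (length 2)
  C: 01 (length 2)
  D: 00 (length 2)
Average length = Σ p(s) × length(s) = 2.0000 bits


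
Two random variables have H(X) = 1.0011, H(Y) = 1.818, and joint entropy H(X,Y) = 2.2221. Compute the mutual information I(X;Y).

I(X;Y) = H(X) + H(Y) - H(X,Y)
I(X;Y) = 1.0011 + 1.818 - 2.2221 = 0.597 bits


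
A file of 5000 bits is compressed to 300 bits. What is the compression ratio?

Compression ratio = Original / Compressed
= 5000 / 300 = 16.67:1


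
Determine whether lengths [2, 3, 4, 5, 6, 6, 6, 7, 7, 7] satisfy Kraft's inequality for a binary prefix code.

Kraft inequality: Σ 2^(-l_i) ≤ 1 for prefix-free code
Calculating: 2^(-2) + 2^(-3) + 2^(-4) + 2^(-5) + 2^(-6) + 2^(-6) + 2^(-6) + 2^(-7) + 2^(-7) + 2^(-7)
= 0.25 + 0.125 + 0.0625 + 0.03125 + 0.015625 + 0.015625 + 0.015625 + 0.0078125 + 0.0078125 + 0.0078125
= 0.5391
Since 0.5391 ≤ 1, prefix-free code exists


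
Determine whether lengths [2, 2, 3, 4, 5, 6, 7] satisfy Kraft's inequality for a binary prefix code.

Kraft inequality: Σ 2^(-l_i) ≤ 1 for prefix-free code
Calculating: 2^(-2) + 2^(-2) + 2^(-3) + 2^(-4) + 2^(-5) + 2^(-6) + 2^(-7)
= 0.25 + 0.25 + 0.125 + 0.0625 + 0.03125 + 0.015625 + 0.0078125
= 0.7422
Since 0.7422 ≤ 1, prefix-free code exists


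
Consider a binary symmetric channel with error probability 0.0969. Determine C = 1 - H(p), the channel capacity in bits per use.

For BSC with error probability p:
C = 1 - H(p) where H(p) is binary entropy
H(0.0969) = -0.0969 × log₂(0.0969) - 0.9031 × log₂(0.9031)
H(p) = 0.4591
C = 1 - 0.4591 = 0.5409 bits/use


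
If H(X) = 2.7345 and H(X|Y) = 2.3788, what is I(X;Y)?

I(X;Y) = H(X) - H(X|Y)
I(X;Y) = 2.7345 - 2.3788 = 0.3557 bits


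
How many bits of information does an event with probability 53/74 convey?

Information content I(x) = -log₂(p(x))
I = -log₂(53/74) = -log₂(0.7162)
I = 0.4815 bits


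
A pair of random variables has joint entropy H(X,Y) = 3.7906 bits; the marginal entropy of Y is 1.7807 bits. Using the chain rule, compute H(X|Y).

Chain rule: H(X,Y) = H(X|Y) + H(Y)
H(X|Y) = H(X,Y) - H(Y) = 3.7906 - 1.7807 = 2.0099 bits


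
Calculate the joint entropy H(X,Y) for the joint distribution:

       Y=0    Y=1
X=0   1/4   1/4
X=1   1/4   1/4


H(X,Y) = -Σ p(x,y) log₂ p(x,y)
  p(0,0)=1/4: -0.2500 × log₂(0.2500) = 0.5000
  p(0,1)=1/4: -0.2500 × log₂(0.2500) = 0.5000
  p(1,0)=1/4: -0.2500 × log₂(0.2500) = 0.5000
  p(1,1)=1/4: -0.2500 × log₂(0.2500) = 0.5000
H(X,Y) = 2.0000 bits


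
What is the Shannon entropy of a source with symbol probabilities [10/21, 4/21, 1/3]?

H(X) = -Σ p(x) log₂ p(x)
  -10/21 × log₂(10/21) = 0.5097
  -4/21 × log₂(4/21) = 0.4557
  -1/3 × log₂(1/3) = 0.5283
H(X) = 1.4937 bits


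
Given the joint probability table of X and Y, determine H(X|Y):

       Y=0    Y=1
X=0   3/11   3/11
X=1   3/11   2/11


H(X|Y) = Σ_y p(y) H(X|Y=y)
  p(Y=0) = 6/11, H(X|Y=0) = 1.0000
  p(Y=1) = 5/11, H(X|Y=1) = 0.9710
H(X|Y) = 0.5455×1.0000 + 0.4545×0.9710 = 0.9868 bits


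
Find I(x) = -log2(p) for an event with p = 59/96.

Information content I(x) = -log₂(p(x))
I = -log₂(59/96) = -log₂(0.6146)
I = 0.7023 bits


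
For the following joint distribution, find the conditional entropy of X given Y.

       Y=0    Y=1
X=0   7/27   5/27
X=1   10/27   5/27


H(X|Y) = Σ_y p(y) H(X|Y=y)
  p(Y=0) = 17/27, H(X|Y=0) = 0.9774
  p(Y=1) = 10/27, H(X|Y=1) = 1.0000
H(X|Y) = 0.6296×0.9774 + 0.3704×1.0000 = 0.9858 bits


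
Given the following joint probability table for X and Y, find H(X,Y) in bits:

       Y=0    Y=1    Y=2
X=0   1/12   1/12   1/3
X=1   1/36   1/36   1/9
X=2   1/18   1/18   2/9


H(X,Y) = -Σ p(x,y) log₂ p(x,y)
  p(0,0)=1/12: -0.0833 × log₂(0.0833) = 0.2987
  p(0,1)=1/12: -0.0833 × log₂(0.0833) = 0.2987
  p(0,2)=1/3: -0.3333 × log₂(0.3333) = 0.5283
  p(1,0)=1/36: -0.0278 × log₂(0.0278) = 0.1436
  p(1,1)=1/36: -0.0278 × log₂(0.0278) = 0.1436
  p(1,2)=1/9: -0.1111 × log₂(0.1111) = 0.3522
  p(2,0)=1/18: -0.0556 × log₂(0.0556) = 0.2317
  p(2,1)=1/18: -0.0556 × log₂(0.0556) = 0.2317
  p(2,2)=2/9: -0.2222 × log₂(0.2222) = 0.4822
H(X,Y) = 2.7108 bits


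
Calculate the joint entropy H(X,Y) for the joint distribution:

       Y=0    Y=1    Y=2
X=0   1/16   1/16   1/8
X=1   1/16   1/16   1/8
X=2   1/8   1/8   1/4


H(X,Y) = -Σ p(x,y) log₂ p(x,y)
  p(0,0)=1/16: -0.0625 × log₂(0.0625) = 0.2500
  p(0,1)=1/16: -0.0625 × log₂(0.0625) = 0.2500
  p(0,2)=1/8: -0.1250 × log₂(0.1250) = 0.3750
  p(1,0)=1/16: -0.0625 × log₂(0.0625) = 0.2500
  p(1,1)=1/16: -0.0625 × log₂(0.0625) = 0.2500
  p(1,2)=1/8: -0.1250 × log₂(0.1250) = 0.3750
  p(2,0)=1/8: -0.1250 × log₂(0.1250) = 0.3750
  p(2,1)=1/8: -0.1250 × log₂(0.1250) = 0.3750
  p(2,2)=1/4: -0.2500 × log₂(0.2500) = 0.5000
H(X,Y) = 3.0000 bits


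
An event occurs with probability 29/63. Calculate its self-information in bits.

Information content I(x) = -log₂(p(x))
I = -log₂(29/63) = -log₂(0.4603)
I = 1.1193 bits


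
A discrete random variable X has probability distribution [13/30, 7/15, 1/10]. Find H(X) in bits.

H(X) = -Σ p(x) log₂ p(x)
  -13/30 × log₂(13/30) = 0.5228
  -7/15 × log₂(7/15) = 0.5131
  -1/10 × log₂(1/10) = 0.3322
H(X) = 1.3681 bits


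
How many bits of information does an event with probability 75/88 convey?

Information content I(x) = -log₂(p(x))
I = -log₂(75/88) = -log₂(0.8523)
I = 0.2306 bits


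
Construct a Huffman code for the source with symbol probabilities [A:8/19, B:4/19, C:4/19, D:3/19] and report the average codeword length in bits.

Huffman tree construction:
Combine smallest probabilities repeatedly
Resulting codes:
  A: 0 (length 1)
  B: 111 (length 3)
  C: 10 (length 2)
  D: 110 (length 3)
Average length = Σ p(s) × length(s) = 1.9474 bits


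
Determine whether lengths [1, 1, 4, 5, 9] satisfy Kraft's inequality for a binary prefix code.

Kraft inequality: Σ 2^(-l_i) ≤ 1 for prefix-free code
Calculating: 2^(-1) + 2^(-1) + 2^(-4) + 2^(-5) + 2^(-9)
= 0.5 + 0.5 + 0.0625 + 0.03125 + 0.001953125
= 1.0957
Since 1.0957 > 1, prefix-free code does not exist


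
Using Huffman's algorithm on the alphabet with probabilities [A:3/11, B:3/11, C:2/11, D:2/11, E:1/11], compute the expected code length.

Huffman tree construction:
Combine smallest probabilities repeatedly
Resulting codes:
  A: 01 (length 2)
  B: 10 (length 2)
  C: 111 (length 3)
  D: 00 (length 2)
  E: 110 (length 3)
Average length = Σ p(s) × length(s) = 2.2727 bits


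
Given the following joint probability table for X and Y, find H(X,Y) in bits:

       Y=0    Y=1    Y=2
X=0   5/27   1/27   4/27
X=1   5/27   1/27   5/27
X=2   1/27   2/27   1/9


H(X,Y) = -Σ p(x,y) log₂ p(x,y)
  p(0,0)=5/27: -0.1852 × log₂(0.1852) = 0.4505
  p(0,1)=1/27: -0.0370 × log₂(0.0370) = 0.1761
  p(0,2)=4/27: -0.1481 × log₂(0.1481) = 0.4081
  p(1,0)=5/27: -0.1852 × log₂(0.1852) = 0.4505
  p(1,1)=1/27: -0.0370 × log₂(0.0370) = 0.1761
  p(1,2)=5/27: -0.1852 × log₂(0.1852) = 0.4505
  p(2,0)=1/27: -0.0370 × log₂(0.0370) = 0.1761
  p(2,1)=2/27: -0.0741 × log₂(0.0741) = 0.2781
  p(2,2)=1/9: -0.1111 × log₂(0.1111) = 0.3522
H(X,Y) = 2.9185 bits


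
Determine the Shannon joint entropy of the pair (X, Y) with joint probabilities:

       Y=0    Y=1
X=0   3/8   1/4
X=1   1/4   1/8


H(X,Y) = -Σ p(x,y) log₂ p(x,y)
  p(0,0)=3/8: -0.3750 × log₂(0.3750) = 0.5306
  p(0,1)=1/4: -0.2500 × log₂(0.2500) = 0.5000
  p(1,0)=1/4: -0.2500 × log₂(0.2500) = 0.5000
  p(1,1)=1/8: -0.1250 × log₂(0.1250) = 0.3750
H(X,Y) = 1.9056 bits


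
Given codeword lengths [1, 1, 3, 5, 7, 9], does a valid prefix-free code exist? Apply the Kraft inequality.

Kraft inequality: Σ 2^(-l_i) ≤ 1 for prefix-free code
Calculating: 2^(-1) + 2^(-1) + 2^(-3) + 2^(-5) + 2^(-7) + 2^(-9)
= 0.5 + 0.5 + 0.125 + 0.03125 + 0.0078125 + 0.001953125
= 1.1660
Since 1.1660 > 1, prefix-free code does not exist


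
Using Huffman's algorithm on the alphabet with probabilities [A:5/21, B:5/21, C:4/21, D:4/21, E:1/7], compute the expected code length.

Huffman tree construction:
Combine smallest probabilities repeatedly
Resulting codes:
  A: 01 (length 2)
  B: 10 (length 2)
  C: 111 (length 3)
  D: 00 (length 2)
  E: 110 (length 3)
Average length = Σ p(s) × length(s) = 2.3333 bits


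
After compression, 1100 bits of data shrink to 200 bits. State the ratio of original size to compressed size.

Compression ratio = Original / Compressed
= 1100 / 200 = 5.50:1


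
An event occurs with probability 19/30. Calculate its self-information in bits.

Information content I(x) = -log₂(p(x))
I = -log₂(19/30) = -log₂(0.6333)
I = 0.6590 bits


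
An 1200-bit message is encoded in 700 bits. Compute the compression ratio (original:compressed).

Compression ratio = Original / Compressed
= 1200 / 700 = 1.71:1


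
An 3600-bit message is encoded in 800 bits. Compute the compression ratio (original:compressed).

Compression ratio = Original / Compressed
= 3600 / 800 = 4.50:1


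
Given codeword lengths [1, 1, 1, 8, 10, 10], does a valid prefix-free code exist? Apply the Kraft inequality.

Kraft inequality: Σ 2^(-l_i) ≤ 1 for prefix-free code
Calculating: 2^(-1) + 2^(-1) + 2^(-1) + 2^(-8) + 2^(-10) + 2^(-10)
= 0.5 + 0.5 + 0.5 + 0.00390625 + 0.0009765625 + 0.0009765625
= 1.5059
Since 1.5059 > 1, prefix-free code does not exist


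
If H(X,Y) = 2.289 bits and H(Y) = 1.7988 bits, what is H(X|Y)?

Chain rule: H(X,Y) = H(X|Y) + H(Y)
H(X|Y) = H(X,Y) - H(Y) = 2.289 - 1.7988 = 0.4902 bits


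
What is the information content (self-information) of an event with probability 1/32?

Information content I(x) = -log₂(p(x))
I = -log₂(1/32) = -log₂(0.0312)
I = 5.0000 bits


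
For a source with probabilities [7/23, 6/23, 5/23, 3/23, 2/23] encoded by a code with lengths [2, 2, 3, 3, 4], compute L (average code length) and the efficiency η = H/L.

Average length L = Σ p_i × l_i = 2.5217 bits
Entropy H = 2.1964 bits
Efficiency η = H/L × 100% = 87.10%


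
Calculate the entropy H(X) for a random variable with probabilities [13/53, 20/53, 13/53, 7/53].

H(X) = -Σ p(x) log₂ p(x)
  -13/53 × log₂(13/53) = 0.4973
  -20/53 × log₂(20/53) = 0.5306
  -13/53 × log₂(13/53) = 0.4973
  -7/53 × log₂(7/53) = 0.3857
H(X) = 1.9109 bits


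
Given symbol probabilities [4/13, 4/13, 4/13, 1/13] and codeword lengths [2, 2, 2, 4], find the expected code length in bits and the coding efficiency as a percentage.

Average length L = Σ p_i × l_i = 2.1538 bits
Entropy H = 1.8543 bits
Efficiency η = H/L × 100% = 86.09%


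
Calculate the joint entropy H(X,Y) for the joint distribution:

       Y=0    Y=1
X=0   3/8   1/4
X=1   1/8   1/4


H(X,Y) = -Σ p(x,y) log₂ p(x,y)
  p(0,0)=3/8: -0.3750 × log₂(0.3750) = 0.5306
  p(0,1)=1/4: -0.2500 × log₂(0.2500) = 0.5000
  p(1,0)=1/8: -0.1250 × log₂(0.1250) = 0.3750
  p(1,1)=1/4: -0.2500 × log₂(0.2500) = 0.5000
H(X,Y) = 1.9056 bits


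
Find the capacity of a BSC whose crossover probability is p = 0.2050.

For BSC with error probability p:
C = 1 - H(p) where H(p) is binary entropy
H(0.2050) = -0.2050 × log₂(0.2050) - 0.7950 × log₂(0.7950)
H(p) = 0.7318
C = 1 - 0.7318 = 0.2682 bits/use


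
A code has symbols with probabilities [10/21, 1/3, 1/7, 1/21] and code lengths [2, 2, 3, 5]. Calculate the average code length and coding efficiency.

Average length L = Σ p_i × l_i = 2.2857 bits
Entropy H = 1.6482 bits
Efficiency η = H/L × 100% = 72.11%


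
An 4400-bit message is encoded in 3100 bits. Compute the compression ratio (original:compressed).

Compression ratio = Original / Compressed
= 4400 / 3100 = 1.42:1


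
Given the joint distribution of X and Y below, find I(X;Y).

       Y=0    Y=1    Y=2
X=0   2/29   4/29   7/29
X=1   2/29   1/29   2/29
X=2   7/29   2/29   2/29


H(X) = 1.4866, H(Y) = 1.5559, H(X,Y) = 2.8820
I(X;Y) = H(X) + H(Y) - H(X,Y) = 0.1606 bits


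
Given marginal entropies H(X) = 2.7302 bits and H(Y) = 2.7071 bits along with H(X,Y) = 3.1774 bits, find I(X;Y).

I(X;Y) = H(X) + H(Y) - H(X,Y)
I(X;Y) = 2.7302 + 2.7071 - 3.1774 = 2.2599 bits


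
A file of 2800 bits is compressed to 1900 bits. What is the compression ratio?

Compression ratio = Original / Compressed
= 2800 / 1900 = 1.47:1


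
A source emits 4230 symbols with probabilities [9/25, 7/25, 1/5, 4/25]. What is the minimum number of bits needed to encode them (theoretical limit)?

Entropy H = 1.9322 bits/symbol
Minimum bits = H × n = 1.9322 × 4230
= 8173.37 bits


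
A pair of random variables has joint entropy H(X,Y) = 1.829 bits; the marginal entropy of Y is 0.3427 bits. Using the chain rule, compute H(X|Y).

Chain rule: H(X,Y) = H(X|Y) + H(Y)
H(X|Y) = H(X,Y) - H(Y) = 1.829 - 0.3427 = 1.4863 bits


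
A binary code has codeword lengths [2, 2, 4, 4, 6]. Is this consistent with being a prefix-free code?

Kraft inequality: Σ 2^(-l_i) ≤ 1 for prefix-free code
Calculating: 2^(-2) + 2^(-2) + 2^(-4) + 2^(-4) + 2^(-6)
= 0.25 + 0.25 + 0.0625 + 0.0625 + 0.015625
= 0.6406
Since 0.6406 ≤ 1, prefix-free code exists


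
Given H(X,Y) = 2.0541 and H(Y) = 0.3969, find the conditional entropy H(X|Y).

Chain rule: H(X,Y) = H(X|Y) + H(Y)
H(X|Y) = H(X,Y) - H(Y) = 2.0541 - 0.3969 = 1.6572 bits


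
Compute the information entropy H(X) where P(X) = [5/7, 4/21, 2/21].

H(X) = -Σ p(x) log₂ p(x)
  -5/7 × log₂(5/7) = 0.3467
  -4/21 × log₂(4/21) = 0.4557
  -2/21 × log₂(2/21) = 0.3231
H(X) = 1.1255 bits


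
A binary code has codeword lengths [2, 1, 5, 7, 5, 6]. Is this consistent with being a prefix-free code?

Kraft inequality: Σ 2^(-l_i) ≤ 1 for prefix-free code
Calculating: 2^(-2) + 2^(-1) + 2^(-5) + 2^(-7) + 2^(-5) + 2^(-6)
= 0.25 + 0.5 + 0.03125 + 0.0078125 + 0.03125 + 0.015625
= 0.8359
Since 0.8359 ≤ 1, prefix-free code exists


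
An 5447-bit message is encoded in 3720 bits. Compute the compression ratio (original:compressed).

Compression ratio = Original / Compressed
= 5447 / 3720 = 1.46:1


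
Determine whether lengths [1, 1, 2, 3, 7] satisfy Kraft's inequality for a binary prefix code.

Kraft inequality: Σ 2^(-l_i) ≤ 1 for prefix-free code
Calculating: 2^(-1) + 2^(-1) + 2^(-2) + 2^(-3) + 2^(-7)
= 0.5 + 0.5 + 0.25 + 0.125 + 0.0078125
= 1.3828
Since 1.3828 > 1, prefix-free code does not exist


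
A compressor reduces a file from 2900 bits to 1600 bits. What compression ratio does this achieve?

Compression ratio = Original / Compressed
= 2900 / 1600 = 1.81:1


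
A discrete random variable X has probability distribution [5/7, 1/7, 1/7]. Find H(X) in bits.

H(X) = -Σ p(x) log₂ p(x)
  -5/7 × log₂(5/7) = 0.3467
  -1/7 × log₂(1/7) = 0.4011
  -1/7 × log₂(1/7) = 0.4011
H(X) = 1.1488 bits


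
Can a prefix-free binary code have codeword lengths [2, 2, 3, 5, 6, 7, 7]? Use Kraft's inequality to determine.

Kraft inequality: Σ 2^(-l_i) ≤ 1 for prefix-free code
Calculating: 2^(-2) + 2^(-2) + 2^(-3) + 2^(-5) + 2^(-6) + 2^(-7) + 2^(-7)
= 0.25 + 0.25 + 0.125 + 0.03125 + 0.015625 + 0.0078125 + 0.0078125
= 0.6875
Since 0.6875 ≤ 1, prefix-free code exists


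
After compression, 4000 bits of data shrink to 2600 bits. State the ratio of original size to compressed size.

Compression ratio = Original / Compressed
= 4000 / 2600 = 1.54:1


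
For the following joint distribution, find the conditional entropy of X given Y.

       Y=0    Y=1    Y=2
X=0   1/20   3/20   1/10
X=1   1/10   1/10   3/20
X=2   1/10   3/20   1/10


H(X|Y) = Σ_y p(y) H(X|Y=y)
  p(Y=0) = 1/4, H(X|Y=0) = 1.5219
  p(Y=1) = 2/5, H(X|Y=1) = 1.5613
  p(Y=2) = 7/20, H(X|Y=2) = 1.5567
H(X|Y) = 0.2500×1.5219 + 0.4000×1.5613 + 0.3500×1.5567 = 1.5498 bits


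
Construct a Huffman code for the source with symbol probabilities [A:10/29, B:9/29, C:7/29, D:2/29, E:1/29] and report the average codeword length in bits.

Huffman tree construction:
Combine smallest probabilities repeatedly
Resulting codes:
  A: 11 (length 2)
  B: 10 (length 2)
  C: 01 (length 2)
  D: 001 (length 3)
  E: 000 (length 3)
Average length = Σ p(s) × length(s) = 2.1034 bits


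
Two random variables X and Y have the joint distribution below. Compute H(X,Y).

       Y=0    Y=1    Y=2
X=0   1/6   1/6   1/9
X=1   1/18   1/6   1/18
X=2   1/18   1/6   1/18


H(X,Y) = -Σ p(x,y) log₂ p(x,y)
  p(0,0)=1/6: -0.1667 × log₂(0.1667) = 0.4308
  p(0,1)=1/6: -0.1667 × log₂(0.1667) = 0.4308
  p(0,2)=1/9: -0.1111 × log₂(0.1111) = 0.3522
  p(1,0)=1/18: -0.0556 × log₂(0.0556) = 0.2317
  p(1,1)=1/6: -0.1667 × log₂(0.1667) = 0.4308
  p(1,2)=1/18: -0.0556 × log₂(0.0556) = 0.2317
  p(2,0)=1/18: -0.0556 × log₂(0.0556) = 0.2317
  p(2,1)=1/6: -0.1667 × log₂(0.1667) = 0.4308
  p(2,2)=1/18: -0.0556 × log₂(0.0556) = 0.2317
H(X,Y) = 3.0022 bits


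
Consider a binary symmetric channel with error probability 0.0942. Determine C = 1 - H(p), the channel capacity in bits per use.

For BSC with error probability p:
C = 1 - H(p) where H(p) is binary entropy
H(0.0942) = -0.0942 × log₂(0.0942) - 0.9058 × log₂(0.9058)
H(p) = 0.4503
C = 1 - 0.4503 = 0.5497 bits/use


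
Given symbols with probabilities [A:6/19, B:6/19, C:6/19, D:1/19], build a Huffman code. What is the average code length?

Huffman tree construction:
Combine smallest probabilities repeatedly
Resulting codes:
  A: 01 (length 2)
  B: 10 (length 2)
  C: 11 (length 2)
  D: 00 (length 2)
Average length = Σ p(s) × length(s) = 2.0000 bits


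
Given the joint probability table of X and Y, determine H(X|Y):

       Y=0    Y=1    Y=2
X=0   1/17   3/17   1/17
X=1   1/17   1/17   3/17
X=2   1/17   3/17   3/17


H(X|Y) = Σ_y p(y) H(X|Y=y)
  p(Y=0) = 3/17, H(X|Y=0) = 1.5850
  p(Y=1) = 7/17, H(X|Y=1) = 1.4488
  p(Y=2) = 7/17, H(X|Y=2) = 1.4488
H(X|Y) = 0.1765×1.5850 + 0.4118×1.4488 + 0.4118×1.4488 = 1.4728 bits


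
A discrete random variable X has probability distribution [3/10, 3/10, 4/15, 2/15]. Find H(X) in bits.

H(X) = -Σ p(x) log₂ p(x)
  -3/10 × log₂(3/10) = 0.5211
  -3/10 × log₂(3/10) = 0.5211
  -4/15 × log₂(4/15) = 0.5085
  -2/15 × log₂(2/15) = 0.3876
H(X) = 1.9383 bits


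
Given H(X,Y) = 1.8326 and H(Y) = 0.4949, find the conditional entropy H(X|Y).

Chain rule: H(X,Y) = H(X|Y) + H(Y)
H(X|Y) = H(X,Y) - H(Y) = 1.8326 - 0.4949 = 1.3377 bits


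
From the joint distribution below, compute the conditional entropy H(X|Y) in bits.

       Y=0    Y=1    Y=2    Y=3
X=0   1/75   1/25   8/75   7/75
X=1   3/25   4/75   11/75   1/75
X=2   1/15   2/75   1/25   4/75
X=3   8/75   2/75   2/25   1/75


H(X|Y) = Σ_y p(y) H(X|Y=y)
  p(Y=0) = 23/75, H(X|Y=0) = 1.7349
  p(Y=1) = 11/75, H(X|Y=1) = 1.9363
  p(Y=2) = 28/75, H(X|Y=2) = 1.8674
  p(Y=3) = 13/75, H(X|Y=3) = 1.5734
H(X|Y) = 0.3067×1.7349 + 0.1467×1.9363 + 0.3733×1.8674 + 0.1733×1.5734 = 1.7859 bits


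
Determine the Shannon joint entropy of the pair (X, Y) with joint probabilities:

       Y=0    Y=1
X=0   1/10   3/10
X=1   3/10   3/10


H(X,Y) = -Σ p(x,y) log₂ p(x,y)
  p(0,0)=1/10: -0.1000 × log₂(0.1000) = 0.3322
  p(0,1)=3/10: -0.3000 × log₂(0.3000) = 0.5211
  p(1,0)=3/10: -0.3000 × log₂(0.3000) = 0.5211
  p(1,1)=3/10: -0.3000 × log₂(0.3000) = 0.5211
H(X,Y) = 1.8955 bits


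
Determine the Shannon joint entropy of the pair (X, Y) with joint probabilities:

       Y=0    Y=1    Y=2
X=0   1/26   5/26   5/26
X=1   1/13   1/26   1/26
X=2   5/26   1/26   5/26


H(X,Y) = -Σ p(x,y) log₂ p(x,y)
  p(0,0)=1/26: -0.0385 × log₂(0.0385) = 0.1808
  p(0,1)=5/26: -0.1923 × log₂(0.1923) = 0.4574
  p(0,2)=5/26: -0.1923 × log₂(0.1923) = 0.4574
  p(1,0)=1/13: -0.0769 × log₂(0.0769) = 0.2846
  p(1,1)=1/26: -0.0385 × log₂(0.0385) = 0.1808
  p(1,2)=1/26: -0.0385 × log₂(0.0385) = 0.1808
  p(2,0)=5/26: -0.1923 × log₂(0.1923) = 0.4574
  p(2,1)=1/26: -0.0385 × log₂(0.0385) = 0.1808
  p(2,2)=5/26: -0.1923 × log₂(0.1923) = 0.4574
H(X,Y) = 2.8374 bits


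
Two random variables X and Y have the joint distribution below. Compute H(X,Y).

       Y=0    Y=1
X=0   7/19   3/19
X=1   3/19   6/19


H(X,Y) = -Σ p(x,y) log₂ p(x,y)
  p(0,0)=7/19: -0.3684 × log₂(0.3684) = 0.5307
  p(0,1)=3/19: -0.1579 × log₂(0.1579) = 0.4205
  p(1,0)=3/19: -0.1579 × log₂(0.1579) = 0.4205
  p(1,1)=6/19: -0.3158 × log₂(0.3158) = 0.5251
H(X,Y) = 1.8968 bits


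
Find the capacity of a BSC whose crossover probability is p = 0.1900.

For BSC with error probability p:
C = 1 - H(p) where H(p) is binary entropy
H(0.1900) = -0.1900 × log₂(0.1900) - 0.8100 × log₂(0.8100)
H(p) = 0.7015
C = 1 - 0.7015 = 0.2985 bits/use


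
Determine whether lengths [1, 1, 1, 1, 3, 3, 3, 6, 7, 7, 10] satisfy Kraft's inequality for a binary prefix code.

Kraft inequality: Σ 2^(-l_i) ≤ 1 for prefix-free code
Calculating: 2^(-1) + 2^(-1) + 2^(-1) + 2^(-1) + 2^(-3) + 2^(-3) + 2^(-3) + 2^(-6) + 2^(-7) + 2^(-7) + 2^(-10)
= 0.5 + 0.5 + 0.5 + 0.5 + 0.125 + 0.125 + 0.125 + 0.015625 + 0.0078125 + 0.0078125 + 0.0009765625
= 2.4072
Since 2.4072 > 1, prefix-free code does not exist


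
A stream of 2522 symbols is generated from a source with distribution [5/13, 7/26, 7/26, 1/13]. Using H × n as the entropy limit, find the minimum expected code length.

Entropy H = 1.8342 bits/symbol
Minimum bits = H × n = 1.8342 × 2522
= 4625.85 bits


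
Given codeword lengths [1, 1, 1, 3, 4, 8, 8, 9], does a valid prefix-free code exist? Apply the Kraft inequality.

Kraft inequality: Σ 2^(-l_i) ≤ 1 for prefix-free code
Calculating: 2^(-1) + 2^(-1) + 2^(-1) + 2^(-3) + 2^(-4) + 2^(-8) + 2^(-8) + 2^(-9)
= 0.5 + 0.5 + 0.5 + 0.125 + 0.0625 + 0.00390625 + 0.00390625 + 0.001953125
= 1.6973
Since 1.6973 > 1, prefix-free code does not exist


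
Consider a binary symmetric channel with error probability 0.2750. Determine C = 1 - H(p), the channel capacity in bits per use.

For BSC with error probability p:
C = 1 - H(p) where H(p) is binary entropy
H(0.2750) = -0.2750 × log₂(0.2750) - 0.7250 × log₂(0.7250)
H(p) = 0.8485
C = 1 - 0.8485 = 0.1515 bits/use


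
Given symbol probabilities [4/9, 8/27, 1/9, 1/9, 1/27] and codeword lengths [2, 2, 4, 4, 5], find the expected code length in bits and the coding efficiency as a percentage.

Average length L = Σ p_i × l_i = 2.5556 bits
Entropy H = 1.9205 bits
Efficiency η = H/L × 100% = 75.15%


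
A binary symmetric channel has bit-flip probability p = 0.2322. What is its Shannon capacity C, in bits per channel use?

For BSC with error probability p:
C = 1 - H(p) where H(p) is binary entropy
H(0.2322) = -0.2322 × log₂(0.2322) - 0.7678 × log₂(0.7678)
H(p) = 0.7818
C = 1 - 0.7818 = 0.2182 bits/use


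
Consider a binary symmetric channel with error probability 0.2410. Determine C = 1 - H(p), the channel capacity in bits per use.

For BSC with error probability p:
C = 1 - H(p) where H(p) is binary entropy
H(0.2410) = -0.2410 × log₂(0.2410) - 0.7590 × log₂(0.7590)
H(p) = 0.7967
C = 1 - 0.7967 = 0.2033 bits/use


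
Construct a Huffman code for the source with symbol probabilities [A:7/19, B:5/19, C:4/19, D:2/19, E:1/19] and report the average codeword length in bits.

Huffman tree construction:
Combine smallest probabilities repeatedly
Resulting codes:
  A: 11 (length 2)
  B: 10 (length 2)
  C: 01 (length 2)
  D: 001 (length 3)
  E: 000 (length 3)
Average length = Σ p(s) × length(s) = 2.1579 bits


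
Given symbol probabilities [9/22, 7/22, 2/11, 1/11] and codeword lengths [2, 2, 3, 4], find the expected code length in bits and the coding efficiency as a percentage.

Average length L = Σ p_i × l_i = 2.3636 bits
Entropy H = 1.8148 bits
Efficiency η = H/L × 100% = 76.78%


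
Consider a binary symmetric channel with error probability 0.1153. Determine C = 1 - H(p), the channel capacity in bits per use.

For BSC with error probability p:
C = 1 - H(p) where H(p) is binary entropy
H(0.1153) = -0.1153 × log₂(0.1153) - 0.8847 × log₂(0.8847)
H(p) = 0.5157
C = 1 - 0.5157 = 0.4843 bits/use


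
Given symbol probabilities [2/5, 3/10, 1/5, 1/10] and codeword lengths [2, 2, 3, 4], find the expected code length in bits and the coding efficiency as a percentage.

Average length L = Σ p_i × l_i = 2.4000 bits
Entropy H = 1.8464 bits
Efficiency η = H/L × 100% = 76.93%


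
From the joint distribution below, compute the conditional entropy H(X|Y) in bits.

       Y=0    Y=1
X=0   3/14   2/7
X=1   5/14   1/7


H(X|Y) = Σ_y p(y) H(X|Y=y)
  p(Y=0) = 4/7, H(X|Y=0) = 0.9544
  p(Y=1) = 3/7, H(X|Y=1) = 0.9183
H(X|Y) = 0.5714×0.9544 + 0.4286×0.9183 = 0.9389 bits


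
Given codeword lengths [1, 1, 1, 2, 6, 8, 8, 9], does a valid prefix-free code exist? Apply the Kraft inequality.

Kraft inequality: Σ 2^(-l_i) ≤ 1 for prefix-free code
Calculating: 2^(-1) + 2^(-1) + 2^(-1) + 2^(-2) + 2^(-6) + 2^(-8) + 2^(-8) + 2^(-9)
= 0.5 + 0.5 + 0.5 + 0.25 + 0.015625 + 0.00390625 + 0.00390625 + 0.001953125
= 1.7754
Since 1.7754 > 1, prefix-free code does not exist


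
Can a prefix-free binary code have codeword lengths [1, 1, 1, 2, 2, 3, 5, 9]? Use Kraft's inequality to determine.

Kraft inequality: Σ 2^(-l_i) ≤ 1 for prefix-free code
Calculating: 2^(-1) + 2^(-1) + 2^(-1) + 2^(-2) + 2^(-2) + 2^(-3) + 2^(-5) + 2^(-9)
= 0.5 + 0.5 + 0.5 + 0.25 + 0.25 + 0.125 + 0.03125 + 0.001953125
= 2.1582
Since 2.1582 > 1, prefix-free code does not exist


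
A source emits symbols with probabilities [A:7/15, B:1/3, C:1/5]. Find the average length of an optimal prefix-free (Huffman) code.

Huffman tree construction:
Combine smallest probabilities repeatedly
Resulting codes:
  A: 0 (length 1)
  B: 11 (length 2)
  C: 10 (length 2)
Average length = Σ p(s) × length(s) = 1.5333 bits


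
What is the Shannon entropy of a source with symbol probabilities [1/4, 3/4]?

H(X) = -Σ p(x) log₂ p(x)
  -1/4 × log₂(1/4) = 0.5000
  -3/4 × log₂(3/4) = 0.3113
H(X) = 0.8113 bits


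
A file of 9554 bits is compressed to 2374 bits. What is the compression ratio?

Compression ratio = Original / Compressed
= 9554 / 2374 = 4.02:1


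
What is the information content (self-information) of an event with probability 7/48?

Information content I(x) = -log₂(p(x))
I = -log₂(7/48) = -log₂(0.1458)
I = 2.7776 bits


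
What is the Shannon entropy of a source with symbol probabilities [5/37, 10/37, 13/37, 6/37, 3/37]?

H(X) = -Σ p(x) log₂ p(x)
  -5/37 × log₂(5/37) = 0.3902
  -10/37 × log₂(10/37) = 0.5101
  -13/37 × log₂(13/37) = 0.5302
  -6/37 × log₂(6/37) = 0.4256
  -3/37 × log₂(3/37) = 0.2939
H(X) = 2.1500 bits


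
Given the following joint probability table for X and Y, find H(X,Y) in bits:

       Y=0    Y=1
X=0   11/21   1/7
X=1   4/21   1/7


H(X,Y) = -Σ p(x,y) log₂ p(x,y)
  p(0,0)=11/21: -0.5238 × log₂(0.5238) = 0.4887
  p(0,1)=1/7: -0.1429 × log₂(0.1429) = 0.4011
  p(1,0)=4/21: -0.1905 × log₂(0.1905) = 0.4557
  p(1,1)=1/7: -0.1429 × log₂(0.1429) = 0.4011
H(X,Y) = 1.7464 bits


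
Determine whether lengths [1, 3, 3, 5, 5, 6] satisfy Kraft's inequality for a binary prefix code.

Kraft inequality: Σ 2^(-l_i) ≤ 1 for prefix-free code
Calculating: 2^(-1) + 2^(-3) + 2^(-3) + 2^(-5) + 2^(-5) + 2^(-6)
= 0.5 + 0.125 + 0.125 + 0.03125 + 0.03125 + 0.015625
= 0.8281
Since 0.8281 ≤ 1, prefix-free code exists


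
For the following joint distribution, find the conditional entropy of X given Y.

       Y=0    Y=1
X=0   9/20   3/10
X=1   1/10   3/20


H(X|Y) = Σ_y p(y) H(X|Y=y)
  p(Y=0) = 11/20, H(X|Y=0) = 0.6840
  p(Y=1) = 9/20, H(X|Y=1) = 0.9183
H(X|Y) = 0.5500×0.6840 + 0.4500×0.9183 = 0.7895 bits


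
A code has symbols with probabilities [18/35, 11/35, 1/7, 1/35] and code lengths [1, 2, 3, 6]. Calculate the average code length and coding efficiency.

Average length L = Σ p_i × l_i = 1.7429 bits
Entropy H = 1.5658 bits
Efficiency η = H/L × 100% = 89.84%


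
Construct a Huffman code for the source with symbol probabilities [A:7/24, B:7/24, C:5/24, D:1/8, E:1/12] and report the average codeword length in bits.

Huffman tree construction:
Combine smallest probabilities repeatedly
Resulting codes:
  A: 10 (length 2)
  B: 11 (length 2)
  C: 00 (length 2)
  D: 011 (length 3)
  E: 010 (length 3)
Average length = Σ p(s) × length(s) = 2.2083 bits


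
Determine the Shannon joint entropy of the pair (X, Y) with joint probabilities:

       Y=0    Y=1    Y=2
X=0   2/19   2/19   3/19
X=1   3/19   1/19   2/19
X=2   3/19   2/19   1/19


H(X,Y) = -Σ p(x,y) log₂ p(x,y)
  p(0,0)=2/19: -0.1053 × log₂(0.1053) = 0.3419
  p(0,1)=2/19: -0.1053 × log₂(0.1053) = 0.3419
  p(0,2)=3/19: -0.1579 × log₂(0.1579) = 0.4205
  p(1,0)=3/19: -0.1579 × log₂(0.1579) = 0.4205
  p(1,1)=1/19: -0.0526 × log₂(0.0526) = 0.2236
  p(1,2)=2/19: -0.1053 × log₂(0.1053) = 0.3419
  p(2,0)=3/19: -0.1579 × log₂(0.1579) = 0.4205
  p(2,1)=2/19: -0.1053 × log₂(0.1053) = 0.3419
  p(2,2)=1/19: -0.0526 × log₂(0.0526) = 0.2236
H(X,Y) = 3.0761 bits


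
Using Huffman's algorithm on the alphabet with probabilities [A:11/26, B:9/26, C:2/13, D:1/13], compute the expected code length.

Huffman tree construction:
Combine smallest probabilities repeatedly
Resulting codes:
  A: 0 (length 1)
  B: 11 (length 2)
  C: 101 (length 3)
  D: 100 (length 3)
Average length = Σ p(s) × length(s) = 1.8077 bits


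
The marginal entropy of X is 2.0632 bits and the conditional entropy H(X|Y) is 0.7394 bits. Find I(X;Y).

I(X;Y) = H(X) - H(X|Y)
I(X;Y) = 2.0632 - 0.7394 = 1.3238 bits


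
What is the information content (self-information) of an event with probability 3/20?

Information content I(x) = -log₂(p(x))
I = -log₂(3/20) = -log₂(0.1500)
I = 2.7370 bits


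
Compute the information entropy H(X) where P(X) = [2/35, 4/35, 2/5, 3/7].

H(X) = -Σ p(x) log₂ p(x)
  -2/35 × log₂(2/35) = 0.2360
  -4/35 × log₂(4/35) = 0.3576
  -2/5 × log₂(2/5) = 0.5288
  -3/7 × log₂(3/7) = 0.5239
H(X) = 1.6462 bits


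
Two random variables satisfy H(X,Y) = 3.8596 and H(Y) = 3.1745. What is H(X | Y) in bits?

Chain rule: H(X,Y) = H(X|Y) + H(Y)
H(X|Y) = H(X,Y) - H(Y) = 3.8596 - 3.1745 = 0.6851 bits


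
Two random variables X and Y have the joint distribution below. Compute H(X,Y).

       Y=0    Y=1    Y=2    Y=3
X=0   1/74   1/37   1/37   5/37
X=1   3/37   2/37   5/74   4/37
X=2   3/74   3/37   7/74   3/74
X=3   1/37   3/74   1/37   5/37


H(X,Y) = -Σ p(x,y) log₂ p(x,y)
  p(0,0)=1/74: -0.0135 × log₂(0.0135) = 0.0839
  p(0,1)=1/37: -0.0270 × log₂(0.0270) = 0.1408
  p(0,2)=1/37: -0.0270 × log₂(0.0270) = 0.1408
  p(0,3)=5/37: -0.1351 × log₂(0.1351) = 0.3902
  p(1,0)=3/37: -0.0811 × log₂(0.0811) = 0.2939
  p(1,1)=2/37: -0.0541 × log₂(0.0541) = 0.2275
  p(1,2)=5/74: -0.0676 × log₂(0.0676) = 0.2627
  p(1,3)=4/37: -0.1081 × log₂(0.1081) = 0.3470
  p(2,0)=3/74: -0.0405 × log₂(0.0405) = 0.1875
  p(2,1)=3/37: -0.0811 × log₂(0.0811) = 0.2939
  p(2,2)=7/74: -0.0946 × log₂(0.0946) = 0.3218
  p(2,3)=3/74: -0.0405 × log₂(0.0405) = 0.1875
  p(3,0)=1/37: -0.0270 × log₂(0.0270) = 0.1408
  p(3,1)=3/74: -0.0405 × log₂(0.0405) = 0.1875
  p(3,2)=1/37: -0.0270 × log₂(0.0270) = 0.1408
  p(3,3)=5/37: -0.1351 × log₂(0.1351) = 0.3902
H(X,Y) = 3.7367 bits


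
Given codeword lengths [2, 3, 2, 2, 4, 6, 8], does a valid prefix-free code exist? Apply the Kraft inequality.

Kraft inequality: Σ 2^(-l_i) ≤ 1 for prefix-free code
Calculating: 2^(-2) + 2^(-3) + 2^(-2) + 2^(-2) + 2^(-4) + 2^(-6) + 2^(-8)
= 0.25 + 0.125 + 0.25 + 0.25 + 0.0625 + 0.015625 + 0.00390625
= 0.9570
Since 0.9570 ≤ 1, prefix-free code exists


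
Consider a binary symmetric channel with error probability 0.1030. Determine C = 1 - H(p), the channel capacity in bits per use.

For BSC with error probability p:
C = 1 - H(p) where H(p) is binary entropy
H(0.1030) = -0.1030 × log₂(0.1030) - 0.8970 × log₂(0.8970)
H(p) = 0.4784
C = 1 - 0.4784 = 0.5216 bits/use


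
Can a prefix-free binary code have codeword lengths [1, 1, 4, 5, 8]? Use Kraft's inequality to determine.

Kraft inequality: Σ 2^(-l_i) ≤ 1 for prefix-free code
Calculating: 2^(-1) + 2^(-1) + 2^(-4) + 2^(-5) + 2^(-8)
= 0.5 + 0.5 + 0.0625 + 0.03125 + 0.00390625
= 1.0977
Since 1.0977 > 1, prefix-free code does not exist
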